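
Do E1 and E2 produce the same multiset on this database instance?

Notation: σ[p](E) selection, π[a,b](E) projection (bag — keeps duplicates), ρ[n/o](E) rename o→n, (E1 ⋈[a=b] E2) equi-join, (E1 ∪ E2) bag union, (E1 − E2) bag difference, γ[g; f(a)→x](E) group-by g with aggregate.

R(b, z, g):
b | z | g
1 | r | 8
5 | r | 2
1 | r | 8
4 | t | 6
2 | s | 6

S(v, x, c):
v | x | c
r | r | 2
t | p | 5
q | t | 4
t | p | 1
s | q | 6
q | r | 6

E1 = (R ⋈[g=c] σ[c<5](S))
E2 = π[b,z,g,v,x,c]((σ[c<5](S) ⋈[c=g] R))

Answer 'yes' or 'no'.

E1 row counts bottom-up:
  R → 5
  S → 6
  σ[c<5](S) → 3
  (R ⋈[g=c] σ[c<5](S)) → 1
E2 row counts bottom-up:
  S → 6
  σ[c<5](S) → 3
  R → 5
  (σ[c<5](S) ⋈[c=g] R) → 1
  π[b,z,g,v,x,c]((σ[c<5](S) ⋈[c=g] R)) → 1

E1 and E2 produce the same multiset:
b | z | g | v | x | c
5 | r | 2 | r | r | 2

yes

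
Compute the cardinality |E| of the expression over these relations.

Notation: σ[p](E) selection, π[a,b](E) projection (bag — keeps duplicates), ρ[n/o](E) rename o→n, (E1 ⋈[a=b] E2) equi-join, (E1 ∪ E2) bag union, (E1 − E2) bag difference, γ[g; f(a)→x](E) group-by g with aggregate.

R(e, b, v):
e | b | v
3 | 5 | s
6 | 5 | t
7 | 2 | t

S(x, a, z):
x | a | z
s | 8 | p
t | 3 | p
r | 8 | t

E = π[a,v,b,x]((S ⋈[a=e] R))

Stepwise |·|:
  S → 3
  R → 3
  (S ⋈[a=e] R) → 1
  π[a,v,b,x]((S ⋈[a=e] R)) → 1

|E| = 1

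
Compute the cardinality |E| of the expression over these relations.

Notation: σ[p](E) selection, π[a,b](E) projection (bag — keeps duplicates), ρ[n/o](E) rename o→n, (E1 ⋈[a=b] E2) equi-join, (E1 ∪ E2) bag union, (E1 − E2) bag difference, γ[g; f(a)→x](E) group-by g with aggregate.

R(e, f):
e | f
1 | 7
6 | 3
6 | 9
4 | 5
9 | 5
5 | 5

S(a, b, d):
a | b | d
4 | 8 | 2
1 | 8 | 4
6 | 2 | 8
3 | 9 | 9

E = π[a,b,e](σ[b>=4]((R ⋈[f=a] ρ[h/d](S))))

Subexpression sizes:
  R → 6
  S → 4
  ρ[h/d](S) → 4
  (R ⋈[f=a] ρ[h/d](S)) → 1
  σ[b>=4]((R ⋈[f=a] ρ[h/d](S))) → 1
  π[a,b,e](σ[b>=4]((R ⋈[f=a] ρ[h/d](S)))) → 1

|E| = 1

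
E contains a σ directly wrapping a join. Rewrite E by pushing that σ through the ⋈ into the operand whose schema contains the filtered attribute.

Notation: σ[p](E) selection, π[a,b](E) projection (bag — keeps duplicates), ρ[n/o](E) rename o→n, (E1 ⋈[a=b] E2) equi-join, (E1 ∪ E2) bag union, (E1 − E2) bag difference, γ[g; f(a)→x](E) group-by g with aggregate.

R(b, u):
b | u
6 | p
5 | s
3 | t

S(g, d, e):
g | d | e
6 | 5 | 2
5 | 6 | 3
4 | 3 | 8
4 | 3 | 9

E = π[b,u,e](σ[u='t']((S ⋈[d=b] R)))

σ filters on u, owned by the right side.
E' = π[b,u,e]((S ⋈[d=b] σ[u='t'](R)))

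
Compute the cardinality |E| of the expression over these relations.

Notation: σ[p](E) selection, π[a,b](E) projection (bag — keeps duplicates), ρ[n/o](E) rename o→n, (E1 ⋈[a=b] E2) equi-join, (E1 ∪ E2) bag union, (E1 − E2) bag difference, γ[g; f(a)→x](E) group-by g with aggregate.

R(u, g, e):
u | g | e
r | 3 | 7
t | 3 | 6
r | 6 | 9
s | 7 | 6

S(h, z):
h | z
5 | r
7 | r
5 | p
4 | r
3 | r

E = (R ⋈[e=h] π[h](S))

Stepwise |·|:
  R → 4
  S → 5
  π[h](S) → 5
  (R ⋈[e=h] π[h](S)) → 1

|E| = 1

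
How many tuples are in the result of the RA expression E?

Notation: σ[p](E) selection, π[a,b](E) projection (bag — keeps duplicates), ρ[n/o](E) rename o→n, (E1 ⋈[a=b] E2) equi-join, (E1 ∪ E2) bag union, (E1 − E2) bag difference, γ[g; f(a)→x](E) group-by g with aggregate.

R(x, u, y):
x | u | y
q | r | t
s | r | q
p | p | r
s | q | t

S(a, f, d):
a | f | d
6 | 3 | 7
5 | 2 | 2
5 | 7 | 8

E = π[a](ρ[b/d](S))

Per-node cardinality:
  S → 3
  ρ[b/d](S) → 3
  π[a](ρ[b/d](S)) → 3

|E| = 3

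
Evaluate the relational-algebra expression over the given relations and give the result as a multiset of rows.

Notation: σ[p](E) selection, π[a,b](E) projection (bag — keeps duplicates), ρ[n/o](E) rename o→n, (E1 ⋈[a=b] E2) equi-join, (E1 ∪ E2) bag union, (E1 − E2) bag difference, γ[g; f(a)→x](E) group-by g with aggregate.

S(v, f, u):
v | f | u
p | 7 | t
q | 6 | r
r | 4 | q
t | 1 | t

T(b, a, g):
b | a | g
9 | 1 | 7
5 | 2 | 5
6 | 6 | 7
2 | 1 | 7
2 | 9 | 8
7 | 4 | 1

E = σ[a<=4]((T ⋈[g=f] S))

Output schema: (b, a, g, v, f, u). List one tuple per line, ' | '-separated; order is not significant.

Subexpression sizes:
  T → 6
  S → 4
  (T ⋈[g=f] S) → 4
  σ[a<=4]((T ⋈[g=f] S)) → 3

== RESULT ==
b | a | g | v | f | u
2 | 1 | 7 | p | 7 | t
7 | 4 | 1 | t | 1 | t
9 | 1 | 7 | p | 7 | t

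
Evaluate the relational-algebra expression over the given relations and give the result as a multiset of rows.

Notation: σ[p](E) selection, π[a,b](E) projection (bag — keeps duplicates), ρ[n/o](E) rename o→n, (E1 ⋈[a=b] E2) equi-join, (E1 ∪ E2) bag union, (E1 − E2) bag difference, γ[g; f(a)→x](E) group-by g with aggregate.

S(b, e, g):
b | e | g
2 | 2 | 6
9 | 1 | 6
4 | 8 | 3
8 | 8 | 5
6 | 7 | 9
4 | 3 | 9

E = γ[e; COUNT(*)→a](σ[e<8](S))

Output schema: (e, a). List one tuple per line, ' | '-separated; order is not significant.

Per-node cardinality:
  S → 6
  σ[e<8](S) → 4
  γ[e; COUNT(*)→a](σ[e<8](S)) → 4

== RESULT ==
e | a
1 | 1
2 | 1
3 | 1
7 | 1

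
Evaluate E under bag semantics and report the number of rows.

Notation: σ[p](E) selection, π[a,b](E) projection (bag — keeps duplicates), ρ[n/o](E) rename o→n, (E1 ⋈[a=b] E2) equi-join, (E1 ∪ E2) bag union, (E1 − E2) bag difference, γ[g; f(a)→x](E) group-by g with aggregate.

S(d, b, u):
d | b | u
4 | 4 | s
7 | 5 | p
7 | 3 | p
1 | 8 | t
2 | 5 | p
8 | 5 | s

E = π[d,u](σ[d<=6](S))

Subexpression sizes:
  S → 6
  σ[d<=6](S) → 3
  π[d,u](σ[d<=6](S)) → 3

|E| = 3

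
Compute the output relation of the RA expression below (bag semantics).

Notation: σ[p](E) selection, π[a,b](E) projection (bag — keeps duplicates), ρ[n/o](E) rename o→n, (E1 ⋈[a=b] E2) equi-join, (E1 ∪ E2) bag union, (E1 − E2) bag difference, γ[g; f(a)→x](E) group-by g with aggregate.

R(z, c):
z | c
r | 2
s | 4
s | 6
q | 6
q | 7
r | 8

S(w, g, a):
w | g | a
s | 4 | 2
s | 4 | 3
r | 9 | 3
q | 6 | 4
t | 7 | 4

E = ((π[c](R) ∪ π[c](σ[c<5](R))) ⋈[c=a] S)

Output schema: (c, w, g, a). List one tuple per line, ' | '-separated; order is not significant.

Subexpression sizes:
  R → 6
  π[c](R) → 6
  R → 6
  σ[c<5](R) → 2
  π[c](σ[c<5](R)) → 2
  (π[c](R) ∪ π[c](σ[c<5](R))) → 8
  S → 5
  ((π[c](R) ∪ π[c](σ[c<5](R))) ⋈[c=a] S) → 6

== RESULT ==
c | w | g | a
2 | s | 4 | 2
2 | s | 4 | 2
4 | q | 6 | 4
4 | q | 6 | 4
4 | t | 7 | 4
4 | t | 7 | 4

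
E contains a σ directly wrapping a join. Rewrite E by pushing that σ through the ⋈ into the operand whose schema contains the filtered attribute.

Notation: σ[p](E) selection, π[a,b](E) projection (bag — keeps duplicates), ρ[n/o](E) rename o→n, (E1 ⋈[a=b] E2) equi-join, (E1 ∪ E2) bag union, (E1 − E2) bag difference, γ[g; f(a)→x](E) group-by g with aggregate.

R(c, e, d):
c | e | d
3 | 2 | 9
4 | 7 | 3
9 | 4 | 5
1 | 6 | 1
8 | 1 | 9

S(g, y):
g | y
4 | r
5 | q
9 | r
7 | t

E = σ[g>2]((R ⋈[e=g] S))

σ filters on g, owned by the right side.
E' = (R ⋈[e=g] σ[g>2](S))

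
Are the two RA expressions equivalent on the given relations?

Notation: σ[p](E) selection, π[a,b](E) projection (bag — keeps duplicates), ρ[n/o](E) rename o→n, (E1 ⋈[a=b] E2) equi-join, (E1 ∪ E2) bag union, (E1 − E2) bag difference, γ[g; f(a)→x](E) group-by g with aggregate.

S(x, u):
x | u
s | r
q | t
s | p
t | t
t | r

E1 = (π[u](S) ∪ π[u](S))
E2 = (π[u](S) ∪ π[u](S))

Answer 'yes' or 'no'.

E1 per-node cardinality:
  S → 5
  π[u](S) → 5
  S → 5
  π[u](S) → 5
  (π[u](S) ∪ π[u](S)) → 10
E2 per-node cardinality:
  S → 5
  π[u](S) → 5
  S → 5
  π[u](S) → 5
  (π[u](S) ∪ π[u](S)) → 10

E1 and E2 produce the same multiset:
u
p
p
r
r
r
r
t
t
t
t

yes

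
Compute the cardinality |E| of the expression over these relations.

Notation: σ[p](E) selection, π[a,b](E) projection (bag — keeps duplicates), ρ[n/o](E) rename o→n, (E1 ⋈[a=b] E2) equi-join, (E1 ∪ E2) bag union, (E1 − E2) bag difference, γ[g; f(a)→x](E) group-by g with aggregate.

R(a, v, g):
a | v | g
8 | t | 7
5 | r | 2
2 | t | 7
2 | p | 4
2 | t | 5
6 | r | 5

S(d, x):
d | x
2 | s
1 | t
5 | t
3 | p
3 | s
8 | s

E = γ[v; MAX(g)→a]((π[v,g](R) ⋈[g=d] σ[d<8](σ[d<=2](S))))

Per-node cardinality:
  R → 6
  π[v,g](R) → 6
  S → 6
  σ[d<=2](S) → 2
  σ[d<8](σ[d<=2](S)) → 2
  (π[v,g](R) ⋈[g=d] σ[d<8](σ[d<=2](S))) → 1
  γ[v; MAX(g)→a]((π[v,g](R) ⋈[g=d] σ[d<8](σ[d<=2](S)))) → 1

|E| = 1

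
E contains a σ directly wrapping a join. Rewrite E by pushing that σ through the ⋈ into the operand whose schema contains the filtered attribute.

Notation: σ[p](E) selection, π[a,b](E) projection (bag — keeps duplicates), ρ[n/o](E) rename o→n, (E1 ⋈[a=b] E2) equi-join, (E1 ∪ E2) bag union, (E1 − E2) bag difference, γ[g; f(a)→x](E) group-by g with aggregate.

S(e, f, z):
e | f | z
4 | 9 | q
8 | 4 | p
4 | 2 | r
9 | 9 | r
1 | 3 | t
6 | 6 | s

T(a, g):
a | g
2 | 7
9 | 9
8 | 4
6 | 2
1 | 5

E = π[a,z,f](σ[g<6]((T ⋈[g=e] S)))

σ filters on g, owned by the left side.
E' = π[a,z,f]((σ[g<6](T) ⋈[g=e] S))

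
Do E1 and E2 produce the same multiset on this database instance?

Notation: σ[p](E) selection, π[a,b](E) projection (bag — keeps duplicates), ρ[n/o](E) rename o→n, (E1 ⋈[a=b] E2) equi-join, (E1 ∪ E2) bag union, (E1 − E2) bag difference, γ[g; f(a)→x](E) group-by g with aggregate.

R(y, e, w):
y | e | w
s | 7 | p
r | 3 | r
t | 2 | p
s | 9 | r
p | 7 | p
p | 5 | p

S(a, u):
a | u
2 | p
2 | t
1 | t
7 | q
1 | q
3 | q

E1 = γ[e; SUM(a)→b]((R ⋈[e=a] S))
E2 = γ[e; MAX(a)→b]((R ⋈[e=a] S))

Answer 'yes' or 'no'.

E1 subexpression sizes:
  R → 6
  S → 6
  (R ⋈[e=a] S) → 5
  γ[e; SUM(a)→b]((R ⋈[e=a] S)) → 3
E2 subexpression sizes:
  R → 6
  S → 6
  (R ⋈[e=a] S) → 5
  γ[e; MAX(a)→b]((R ⋈[e=a] S)) → 3

E1 result:
e | b
2 | 4
3 | 3
7 | 14
E2 result:
e | b
2 | 2
3 | 3
7 | 7
Witness: (2, 4) appears 1× in E1 but 0× in E2.

no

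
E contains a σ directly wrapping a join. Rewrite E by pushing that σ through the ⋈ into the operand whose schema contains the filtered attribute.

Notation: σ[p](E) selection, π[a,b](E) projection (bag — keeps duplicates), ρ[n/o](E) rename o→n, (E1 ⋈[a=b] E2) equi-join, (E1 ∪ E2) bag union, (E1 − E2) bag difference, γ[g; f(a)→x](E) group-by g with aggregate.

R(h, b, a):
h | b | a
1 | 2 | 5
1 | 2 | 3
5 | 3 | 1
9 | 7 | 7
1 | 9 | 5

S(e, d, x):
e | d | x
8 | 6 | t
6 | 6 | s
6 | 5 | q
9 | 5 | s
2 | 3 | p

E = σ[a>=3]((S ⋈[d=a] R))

σ filters on a, owned by the right side.
E' = (S ⋈[d=a] σ[a>=3](R))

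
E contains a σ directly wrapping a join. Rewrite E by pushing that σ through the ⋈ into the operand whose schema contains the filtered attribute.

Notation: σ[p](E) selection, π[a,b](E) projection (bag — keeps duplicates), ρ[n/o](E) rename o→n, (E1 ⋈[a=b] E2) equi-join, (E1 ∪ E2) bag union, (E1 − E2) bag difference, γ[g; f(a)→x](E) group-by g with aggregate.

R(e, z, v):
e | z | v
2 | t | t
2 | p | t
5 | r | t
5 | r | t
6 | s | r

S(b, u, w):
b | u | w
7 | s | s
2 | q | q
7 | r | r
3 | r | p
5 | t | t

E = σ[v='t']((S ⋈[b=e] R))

σ filters on v, owned by the right side.
E' = (S ⋈[b=e] σ[v='t'](R))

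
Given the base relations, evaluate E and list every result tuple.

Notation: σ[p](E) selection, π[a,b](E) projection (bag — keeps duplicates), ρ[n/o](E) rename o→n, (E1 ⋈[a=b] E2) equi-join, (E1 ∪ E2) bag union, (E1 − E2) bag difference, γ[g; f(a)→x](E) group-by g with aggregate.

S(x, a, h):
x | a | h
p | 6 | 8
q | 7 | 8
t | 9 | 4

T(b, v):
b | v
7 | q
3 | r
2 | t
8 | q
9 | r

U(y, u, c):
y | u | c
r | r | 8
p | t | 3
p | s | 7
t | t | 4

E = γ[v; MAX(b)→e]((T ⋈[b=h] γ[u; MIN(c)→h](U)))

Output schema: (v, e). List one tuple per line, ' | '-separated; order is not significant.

Per-node cardinality:
  T → 5
  U → 4
  γ[u; MIN(c)→h](U) → 3
  (T ⋈[b=h] γ[u; MIN(c)→h](U)) → 3
  γ[v; MAX(b)→e]((T ⋈[b=h] γ[u; MIN(c)→h](U))) → 2

== RESULT ==
v | e
q | 8
r | 3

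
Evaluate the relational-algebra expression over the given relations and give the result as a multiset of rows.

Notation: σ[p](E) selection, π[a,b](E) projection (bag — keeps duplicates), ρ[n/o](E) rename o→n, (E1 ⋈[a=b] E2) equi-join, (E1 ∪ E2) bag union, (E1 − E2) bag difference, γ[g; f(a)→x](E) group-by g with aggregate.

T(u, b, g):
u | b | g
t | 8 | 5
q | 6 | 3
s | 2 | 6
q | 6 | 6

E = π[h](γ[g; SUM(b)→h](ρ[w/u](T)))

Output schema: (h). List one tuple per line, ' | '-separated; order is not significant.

Row counts bottom-up:
  T → 4
  ρ[w/u](T) → 4
  γ[g; SUM(b)→h](ρ[w/u](T)) → 3
  π[h](γ[g; SUM(b)→h](ρ[w/u](T))) → 3

== RESULT ==
h
6
8
8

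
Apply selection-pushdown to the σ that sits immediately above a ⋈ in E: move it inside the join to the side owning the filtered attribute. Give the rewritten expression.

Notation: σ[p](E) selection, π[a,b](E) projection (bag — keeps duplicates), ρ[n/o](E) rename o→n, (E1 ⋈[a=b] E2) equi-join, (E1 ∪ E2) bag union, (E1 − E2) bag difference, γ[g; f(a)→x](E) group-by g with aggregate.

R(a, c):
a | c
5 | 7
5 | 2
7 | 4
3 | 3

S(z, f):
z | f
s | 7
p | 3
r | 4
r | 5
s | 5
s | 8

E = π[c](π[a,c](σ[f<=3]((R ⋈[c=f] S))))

σ filters on f, owned by the right side.
E' = π[c](π[a,c]((R ⋈[c=f] σ[f<=3](S))))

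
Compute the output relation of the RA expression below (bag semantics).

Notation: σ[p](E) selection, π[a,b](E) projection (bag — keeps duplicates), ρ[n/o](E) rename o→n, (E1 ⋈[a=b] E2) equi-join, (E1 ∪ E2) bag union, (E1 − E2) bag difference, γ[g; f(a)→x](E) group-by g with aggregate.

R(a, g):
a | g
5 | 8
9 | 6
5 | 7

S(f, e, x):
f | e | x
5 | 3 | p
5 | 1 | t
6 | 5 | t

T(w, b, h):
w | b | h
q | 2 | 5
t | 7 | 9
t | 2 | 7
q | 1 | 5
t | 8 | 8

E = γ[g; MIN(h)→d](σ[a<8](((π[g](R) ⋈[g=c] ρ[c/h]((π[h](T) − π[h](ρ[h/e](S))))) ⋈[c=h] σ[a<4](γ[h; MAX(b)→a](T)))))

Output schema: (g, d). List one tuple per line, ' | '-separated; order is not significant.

Per-node cardinality:
  R → 3
  π[g](R) → 3
  T → 5
  π[h](T) → 5
  S → 3
  ρ[h/e](S) → 3
  π[h](ρ[h/e](S)) → 3
  (π[h](T) − π[h](ρ[h/e](S))) → 4
  ρ[c/h]((π[h](T) − π[h](ρ[h/e](S)))) → 4
  (π[g](R) ⋈[g=c] ρ[c/h]((π[h](T) − π[h](ρ[h/e](S))))) → 2
  T → 5
  γ[h; MAX(b)→a](T) → 4
  σ[a<4](γ[h; MAX(b)→a](T)) → 2
  ((π[g](R) ⋈[g=c] ρ[c/h]((π[h](T) − π[h](ρ[h/e](S))))) ⋈[c=h] σ[a<4](γ[h; MAX(b)→a](T))) → 1
  σ[a<8](((π[g](R) ⋈[g=c] ρ[c/h]((π[h](T) − π[h](ρ[h/e](S))))) ⋈[c=h] σ[a<4](γ[h; MAX(b)→a](T)))) → 1
  γ[g; MIN(h)→d](σ[a<8](((π[g](R) ⋈[g=c] ρ[c/h]((π[h](T) − π[h](ρ[h/e](S))))) ⋈[c=h] σ[a<4](γ[h; MAX(b)→a](T))))) → 1

== RESULT ==
g | d
7 | 7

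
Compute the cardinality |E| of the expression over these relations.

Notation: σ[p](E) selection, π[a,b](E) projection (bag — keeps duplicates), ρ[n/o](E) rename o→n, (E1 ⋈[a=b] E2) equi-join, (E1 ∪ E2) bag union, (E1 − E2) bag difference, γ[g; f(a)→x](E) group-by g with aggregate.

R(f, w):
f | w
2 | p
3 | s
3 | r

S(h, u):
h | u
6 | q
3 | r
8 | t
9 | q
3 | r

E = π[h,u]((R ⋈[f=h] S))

Subexpression sizes:
  R → 3
  S → 5
  (R ⋈[f=h] S) → 4
  π[h,u]((R ⋈[f=h] S)) → 4

|E| = 4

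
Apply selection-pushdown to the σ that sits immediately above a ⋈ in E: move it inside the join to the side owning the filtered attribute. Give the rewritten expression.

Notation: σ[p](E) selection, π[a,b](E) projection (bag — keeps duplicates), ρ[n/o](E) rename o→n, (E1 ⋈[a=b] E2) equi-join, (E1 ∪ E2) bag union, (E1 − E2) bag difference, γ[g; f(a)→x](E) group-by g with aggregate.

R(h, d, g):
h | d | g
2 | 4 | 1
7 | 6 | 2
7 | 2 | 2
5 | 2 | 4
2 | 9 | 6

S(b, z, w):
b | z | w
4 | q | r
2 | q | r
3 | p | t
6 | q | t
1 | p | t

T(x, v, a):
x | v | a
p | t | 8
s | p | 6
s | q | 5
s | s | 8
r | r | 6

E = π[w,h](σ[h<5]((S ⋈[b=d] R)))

σ filters on h, owned by the right side.
E' = π[w,h]((S ⋈[b=d] σ[h<5](R)))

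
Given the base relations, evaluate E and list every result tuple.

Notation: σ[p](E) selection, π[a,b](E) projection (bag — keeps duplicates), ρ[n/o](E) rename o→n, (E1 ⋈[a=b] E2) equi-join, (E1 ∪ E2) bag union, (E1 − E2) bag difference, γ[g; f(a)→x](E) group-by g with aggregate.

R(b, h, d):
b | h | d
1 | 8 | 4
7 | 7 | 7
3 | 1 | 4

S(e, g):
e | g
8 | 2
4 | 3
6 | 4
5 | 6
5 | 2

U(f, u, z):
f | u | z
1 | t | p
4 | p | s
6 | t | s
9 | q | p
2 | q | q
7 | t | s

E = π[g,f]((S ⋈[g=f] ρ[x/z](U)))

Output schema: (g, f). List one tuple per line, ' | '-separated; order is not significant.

Row counts bottom-up:
  S → 5
  U → 6
  ρ[x/z](U) → 6
  (S ⋈[g=f] ρ[x/z](U)) → 4
  π[g,f]((S ⋈[g=f] ρ[x/z](U))) → 4

== RESULT ==
g | f
2 | 2
2 | 2
4 | 4
6 | 6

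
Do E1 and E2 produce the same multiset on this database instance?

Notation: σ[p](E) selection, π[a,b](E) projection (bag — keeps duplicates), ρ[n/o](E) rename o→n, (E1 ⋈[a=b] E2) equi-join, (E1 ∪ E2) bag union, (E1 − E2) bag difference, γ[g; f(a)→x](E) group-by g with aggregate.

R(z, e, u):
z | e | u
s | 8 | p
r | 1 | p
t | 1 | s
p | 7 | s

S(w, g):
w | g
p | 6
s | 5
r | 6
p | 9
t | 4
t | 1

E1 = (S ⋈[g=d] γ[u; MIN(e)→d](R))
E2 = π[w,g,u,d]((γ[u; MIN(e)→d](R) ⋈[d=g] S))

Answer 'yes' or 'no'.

E1 per-node cardinality:
  S → 6
  R → 4
  γ[u; MIN(e)→d](R) → 2
  (S ⋈[g=d] γ[u; MIN(e)→d](R)) → 2
E2 per-node cardinality:
  R → 4
  γ[u; MIN(e)→d](R) → 2
  S → 6
  (γ[u; MIN(e)→d](R) ⋈[d=g] S) → 2
  π[w,g,u,d]((γ[u; MIN(e)→d](R) ⋈[d=g] S)) → 2

E1 and E2 produce the same multiset:
w | g | u | d
t | 1 | p | 1
t | 1 | s | 1

yes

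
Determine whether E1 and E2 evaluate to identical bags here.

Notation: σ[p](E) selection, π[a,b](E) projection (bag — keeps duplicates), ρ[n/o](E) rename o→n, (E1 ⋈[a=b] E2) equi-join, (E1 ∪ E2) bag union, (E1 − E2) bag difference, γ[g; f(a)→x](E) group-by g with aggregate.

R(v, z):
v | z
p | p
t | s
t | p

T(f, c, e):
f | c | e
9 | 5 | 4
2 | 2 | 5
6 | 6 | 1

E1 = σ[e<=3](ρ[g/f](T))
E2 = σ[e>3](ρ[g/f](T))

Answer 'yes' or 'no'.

E1 row counts bottom-up:
  T → 3
  ρ[g/f](T) → 3
  σ[e<=3](ρ[g/f](T)) → 1
E2 row counts bottom-up:
  T → 3
  ρ[g/f](T) → 3
  σ[e>3](ρ[g/f](T)) → 2

E1 result:
g | c | e
6 | 6 | 1
E2 result:
g | c | e
2 | 2 | 5
9 | 5 | 4
Witness: (6, 6, 1) appears 1× in E1 but 0× in E2.

no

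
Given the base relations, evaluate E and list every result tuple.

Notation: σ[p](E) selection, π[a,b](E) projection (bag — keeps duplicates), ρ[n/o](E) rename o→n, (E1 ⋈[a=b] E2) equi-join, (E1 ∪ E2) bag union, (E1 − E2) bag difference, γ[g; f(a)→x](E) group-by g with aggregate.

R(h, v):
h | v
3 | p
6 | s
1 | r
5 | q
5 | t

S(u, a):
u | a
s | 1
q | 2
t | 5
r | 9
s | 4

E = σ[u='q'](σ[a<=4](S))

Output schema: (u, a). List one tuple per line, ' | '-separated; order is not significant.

Per-node cardinality:
  S → 5
  σ[a<=4](S) → 3
  σ[u='q'](σ[a<=4](S)) → 1

== RESULT ==
u | a
q | 2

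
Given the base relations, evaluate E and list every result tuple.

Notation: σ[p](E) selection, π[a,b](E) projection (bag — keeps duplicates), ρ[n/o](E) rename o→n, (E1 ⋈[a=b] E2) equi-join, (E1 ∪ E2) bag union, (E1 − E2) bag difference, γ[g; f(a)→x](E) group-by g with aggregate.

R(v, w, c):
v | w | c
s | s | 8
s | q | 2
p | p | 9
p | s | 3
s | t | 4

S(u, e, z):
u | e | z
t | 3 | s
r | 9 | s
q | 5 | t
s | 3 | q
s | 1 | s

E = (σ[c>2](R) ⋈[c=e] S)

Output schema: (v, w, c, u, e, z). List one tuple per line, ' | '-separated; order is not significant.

Stepwise |·|:
  R → 5
  σ[c>2](R) → 4
  S → 5
  (σ[c>2](R) ⋈[c=e] S) → 3

== RESULT ==
v | w | c | u | e | z
p | p | 9 | r | 9 | s
p | s | 3 | s | 3 | q
p | s | 3 | t | 3 | s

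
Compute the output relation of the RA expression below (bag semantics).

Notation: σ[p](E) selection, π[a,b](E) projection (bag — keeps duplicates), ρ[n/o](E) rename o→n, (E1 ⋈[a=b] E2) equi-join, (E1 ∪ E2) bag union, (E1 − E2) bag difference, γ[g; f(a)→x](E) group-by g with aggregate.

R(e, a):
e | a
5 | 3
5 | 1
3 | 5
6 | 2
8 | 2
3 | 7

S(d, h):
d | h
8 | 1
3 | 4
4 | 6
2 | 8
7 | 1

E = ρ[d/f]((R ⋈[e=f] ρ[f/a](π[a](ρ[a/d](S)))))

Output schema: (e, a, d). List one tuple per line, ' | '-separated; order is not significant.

Per-node cardinality:
  R → 6
  S → 5
  ρ[a/d](S) → 5
  π[a](ρ[a/d](S)) → 5
  ρ[f/a](π[a](ρ[a/d](S))) → 5
  (R ⋈[e=f] ρ[f/a](π[a](ρ[a/d](S)))) → 3
  ρ[d/f]((R ⋈[e=f] ρ[f/a](π[a](ρ[a/d](S))))) → 3

== RESULT ==
e | a | d
3 | 5 | 3
3 | 7 | 3
8 | 2 | 8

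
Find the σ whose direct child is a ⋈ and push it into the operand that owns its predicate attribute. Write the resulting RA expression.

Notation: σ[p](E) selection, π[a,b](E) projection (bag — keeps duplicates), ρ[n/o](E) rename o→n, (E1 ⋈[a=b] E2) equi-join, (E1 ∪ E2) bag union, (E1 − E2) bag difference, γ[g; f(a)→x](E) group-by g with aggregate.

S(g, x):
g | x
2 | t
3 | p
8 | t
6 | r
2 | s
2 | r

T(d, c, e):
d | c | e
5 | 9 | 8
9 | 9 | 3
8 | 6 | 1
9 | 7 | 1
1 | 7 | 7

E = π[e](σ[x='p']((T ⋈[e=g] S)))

σ filters on x, owned by the right side.
E' = π[e]((T ⋈[e=g] σ[x='p'](S)))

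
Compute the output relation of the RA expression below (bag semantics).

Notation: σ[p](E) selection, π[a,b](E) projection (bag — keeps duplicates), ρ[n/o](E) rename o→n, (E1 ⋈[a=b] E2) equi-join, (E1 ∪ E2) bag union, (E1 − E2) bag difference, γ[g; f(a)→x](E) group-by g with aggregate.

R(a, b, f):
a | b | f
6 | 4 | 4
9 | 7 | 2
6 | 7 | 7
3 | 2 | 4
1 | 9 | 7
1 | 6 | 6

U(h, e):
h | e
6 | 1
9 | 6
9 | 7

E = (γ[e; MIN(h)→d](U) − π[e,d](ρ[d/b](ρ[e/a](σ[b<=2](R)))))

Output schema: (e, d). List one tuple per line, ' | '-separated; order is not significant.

Stepwise |·|:
  U → 3
  γ[e; MIN(h)→d](U) → 3
  R → 6
  σ[b<=2](R) → 1
  ρ[e/a](σ[b<=2](R)) → 1
  ρ[d/b](ρ[e/a](σ[b<=2](R))) → 1
  π[e,d](ρ[d/b](ρ[e/a](σ[b<=2](R)))) → 1
  (γ[e; MIN(h)→d](U) − π[e,d](ρ[d/b](ρ[e/a](σ[b<=2](R))))) → 3

== RESULT ==
e | d
1 | 6
6 | 9
7 | 9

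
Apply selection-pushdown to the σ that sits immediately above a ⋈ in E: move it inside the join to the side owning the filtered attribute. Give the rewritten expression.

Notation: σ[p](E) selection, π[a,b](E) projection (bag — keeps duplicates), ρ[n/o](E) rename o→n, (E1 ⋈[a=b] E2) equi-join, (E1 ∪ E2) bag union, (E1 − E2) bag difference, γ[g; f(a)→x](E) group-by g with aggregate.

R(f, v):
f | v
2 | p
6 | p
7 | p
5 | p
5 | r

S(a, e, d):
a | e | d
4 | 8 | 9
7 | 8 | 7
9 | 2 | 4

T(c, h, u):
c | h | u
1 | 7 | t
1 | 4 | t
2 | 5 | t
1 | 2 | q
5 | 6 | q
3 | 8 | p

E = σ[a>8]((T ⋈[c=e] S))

σ filters on a, owned by the right side.
E' = (T ⋈[c=e] σ[a>8](S))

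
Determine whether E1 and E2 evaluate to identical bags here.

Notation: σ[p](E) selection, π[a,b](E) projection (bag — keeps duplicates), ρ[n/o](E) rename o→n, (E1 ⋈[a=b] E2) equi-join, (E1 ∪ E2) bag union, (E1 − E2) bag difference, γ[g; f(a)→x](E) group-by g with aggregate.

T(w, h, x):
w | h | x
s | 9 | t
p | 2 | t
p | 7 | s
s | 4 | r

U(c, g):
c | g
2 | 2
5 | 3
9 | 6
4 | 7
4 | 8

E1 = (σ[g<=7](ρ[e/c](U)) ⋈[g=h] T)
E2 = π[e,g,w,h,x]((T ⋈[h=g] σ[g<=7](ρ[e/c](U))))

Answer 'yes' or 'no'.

E1 row counts bottom-up:
  U → 5
  ρ[e/c](U) → 5
  σ[g<=7](ρ[e/c](U)) → 4
  T → 4
  (σ[g<=7](ρ[e/c](U)) ⋈[g=h] T) → 2
E2 row counts bottom-up:
  T → 4
  U → 5
  ρ[e/c](U) → 5
  σ[g<=7](ρ[e/c](U)) → 4
  (T ⋈[h=g] σ[g<=7](ρ[e/c](U))) → 2
  π[e,g,w,h,x]((T ⋈[h=g] σ[g<=7](ρ[e/c](U)))) → 2

E1 and E2 produce the same multiset:
e | g | w | h | x
2 | 2 | p | 2 | t
4 | 7 | p | 7 | s

yes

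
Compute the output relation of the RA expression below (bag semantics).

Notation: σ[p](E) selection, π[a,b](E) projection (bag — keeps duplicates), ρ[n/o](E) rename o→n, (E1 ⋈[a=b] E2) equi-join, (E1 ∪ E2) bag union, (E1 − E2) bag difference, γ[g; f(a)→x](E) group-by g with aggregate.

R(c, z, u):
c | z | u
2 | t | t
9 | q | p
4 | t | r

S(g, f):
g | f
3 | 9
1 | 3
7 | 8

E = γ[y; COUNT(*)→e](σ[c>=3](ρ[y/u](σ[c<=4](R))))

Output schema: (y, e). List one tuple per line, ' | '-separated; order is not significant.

Row counts bottom-up:
  R → 3
  σ[c<=4](R) → 2
  ρ[y/u](σ[c<=4](R)) → 2
  σ[c>=3](ρ[y/u](σ[c<=4](R))) → 1
  γ[y; COUNT(*)→e](σ[c>=3](ρ[y/u](σ[c<=4](R)))) → 1

== RESULT ==
y | e
r | 1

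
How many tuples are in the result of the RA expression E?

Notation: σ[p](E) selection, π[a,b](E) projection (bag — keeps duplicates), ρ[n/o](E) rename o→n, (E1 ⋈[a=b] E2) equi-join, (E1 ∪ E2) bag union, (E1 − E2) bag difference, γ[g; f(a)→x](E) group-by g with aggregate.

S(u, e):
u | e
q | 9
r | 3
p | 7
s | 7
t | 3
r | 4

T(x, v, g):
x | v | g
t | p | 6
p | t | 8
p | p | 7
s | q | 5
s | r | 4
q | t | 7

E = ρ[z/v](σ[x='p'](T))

Row counts bottom-up:
  T → 6
  σ[x='p'](T) → 2
  ρ[z/v](σ[x='p'](T)) → 2

|E| = 2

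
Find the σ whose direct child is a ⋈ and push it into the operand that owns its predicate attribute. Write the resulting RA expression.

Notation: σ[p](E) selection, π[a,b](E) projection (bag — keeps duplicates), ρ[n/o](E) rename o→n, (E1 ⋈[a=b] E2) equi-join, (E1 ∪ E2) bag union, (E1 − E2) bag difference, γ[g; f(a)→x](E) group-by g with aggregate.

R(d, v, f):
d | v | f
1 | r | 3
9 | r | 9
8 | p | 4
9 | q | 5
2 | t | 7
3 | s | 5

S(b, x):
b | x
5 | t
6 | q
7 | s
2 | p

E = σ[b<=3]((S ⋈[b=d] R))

σ filters on b, owned by the left side.
E' = (σ[b<=3](S) ⋈[b=d] R)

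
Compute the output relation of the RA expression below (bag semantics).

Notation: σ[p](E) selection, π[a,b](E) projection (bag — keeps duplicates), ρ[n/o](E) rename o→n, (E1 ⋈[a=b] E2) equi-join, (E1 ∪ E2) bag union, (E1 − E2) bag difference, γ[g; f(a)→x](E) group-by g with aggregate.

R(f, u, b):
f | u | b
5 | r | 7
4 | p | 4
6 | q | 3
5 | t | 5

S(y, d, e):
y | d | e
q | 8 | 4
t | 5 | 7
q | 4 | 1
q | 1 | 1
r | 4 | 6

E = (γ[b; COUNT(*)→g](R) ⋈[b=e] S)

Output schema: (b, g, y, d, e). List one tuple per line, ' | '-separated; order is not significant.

Subexpression sizes:
  R → 4
  γ[b; COUNT(*)→g](R) → 4
  S → 5
  (γ[b; COUNT(*)→g](R) ⋈[b=e] S) → 2

== RESULT ==
b | g | y | d | e
4 | 1 | q | 8 | 4
7 | 1 | t | 5 | 7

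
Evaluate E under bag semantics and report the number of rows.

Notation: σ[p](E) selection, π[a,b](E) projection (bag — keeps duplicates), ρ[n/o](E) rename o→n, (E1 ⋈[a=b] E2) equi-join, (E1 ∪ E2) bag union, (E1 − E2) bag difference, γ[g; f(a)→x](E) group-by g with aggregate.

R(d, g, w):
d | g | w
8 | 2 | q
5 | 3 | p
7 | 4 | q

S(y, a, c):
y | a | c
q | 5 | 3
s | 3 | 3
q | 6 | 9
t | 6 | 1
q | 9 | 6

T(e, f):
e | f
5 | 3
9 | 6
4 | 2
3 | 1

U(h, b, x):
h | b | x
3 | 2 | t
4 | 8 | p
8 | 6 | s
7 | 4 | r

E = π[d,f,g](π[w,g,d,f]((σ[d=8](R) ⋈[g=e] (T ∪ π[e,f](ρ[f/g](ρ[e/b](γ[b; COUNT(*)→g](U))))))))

Stepwise |·|:
  R → 3
  σ[d=8](R) → 1
  T → 4
  U → 4
  γ[b; COUNT(*)→g](U) → 4
  ρ[e/b](γ[b; COUNT(*)→g](U)) → 4
  ρ[f/g](ρ[e/b](γ[b; COUNT(*)→g](U))) → 4
  π[e,f](ρ[f/g](ρ[e/b](γ[b; COUNT(*)→g](U)))) → 4
  (T ∪ π[e,f](ρ[f/g](ρ[e/b](γ[b; COUNT(*)→g](U))))) → 8
  (σ[d=8](R) ⋈[g=e] (T ∪ π[e,f](ρ[f/g](ρ[e/b](γ[b; COUNT(*)→g](U)))))) → 1
  π[w,g,d,f]((σ[d=8](R) ⋈[g=e] (T ∪ π[e,f](ρ[f/g](ρ[e/b](γ[b; COUNT(*)→g](U))))))) → 1
  π[d,f,g](π[w,g,d,f]((σ[d=8](R) ⋈[g=e] (T ∪ π[e,f](ρ[f/g](ρ[e/b](γ[b; COUNT(*)→g](U)))))))) → 1

|E| = 1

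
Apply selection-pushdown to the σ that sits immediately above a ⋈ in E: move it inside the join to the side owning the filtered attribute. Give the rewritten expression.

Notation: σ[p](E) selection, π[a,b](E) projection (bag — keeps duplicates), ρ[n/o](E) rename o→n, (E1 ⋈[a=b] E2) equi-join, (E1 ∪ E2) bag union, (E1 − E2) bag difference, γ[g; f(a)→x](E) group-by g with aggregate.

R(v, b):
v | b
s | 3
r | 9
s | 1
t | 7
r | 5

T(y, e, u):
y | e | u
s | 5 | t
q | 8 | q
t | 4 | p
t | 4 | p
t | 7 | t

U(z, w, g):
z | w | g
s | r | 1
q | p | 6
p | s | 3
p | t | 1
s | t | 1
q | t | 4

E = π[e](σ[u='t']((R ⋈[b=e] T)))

σ filters on u, owned by the right side.
E' = π[e]((R ⋈[b=e] σ[u='t'](T)))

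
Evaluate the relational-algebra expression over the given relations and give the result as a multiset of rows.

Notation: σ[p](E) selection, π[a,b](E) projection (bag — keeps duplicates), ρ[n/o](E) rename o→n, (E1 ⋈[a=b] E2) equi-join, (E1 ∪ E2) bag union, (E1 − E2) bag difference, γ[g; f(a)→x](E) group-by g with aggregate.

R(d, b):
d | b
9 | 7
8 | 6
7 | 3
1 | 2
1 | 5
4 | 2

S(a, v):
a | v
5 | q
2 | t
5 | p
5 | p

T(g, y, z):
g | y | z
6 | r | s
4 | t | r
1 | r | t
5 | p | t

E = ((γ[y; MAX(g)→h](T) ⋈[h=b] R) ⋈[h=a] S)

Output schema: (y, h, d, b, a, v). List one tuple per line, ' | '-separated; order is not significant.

Stepwise |·|:
  T → 4
  γ[y; MAX(g)→h](T) → 3
  R → 6
  (γ[y; MAX(g)→h](T) ⋈[h=b] R) → 2
  S → 4
  ((γ[y; MAX(g)→h](T) ⋈[h=b] R) ⋈[h=a] S) → 3

== RESULT ==
y | h | d | b | a | v
p | 5 | 1 | 5 | 5 | p
p | 5 | 1 | 5 | 5 | p
p | 5 | 1 | 5 | 5 | q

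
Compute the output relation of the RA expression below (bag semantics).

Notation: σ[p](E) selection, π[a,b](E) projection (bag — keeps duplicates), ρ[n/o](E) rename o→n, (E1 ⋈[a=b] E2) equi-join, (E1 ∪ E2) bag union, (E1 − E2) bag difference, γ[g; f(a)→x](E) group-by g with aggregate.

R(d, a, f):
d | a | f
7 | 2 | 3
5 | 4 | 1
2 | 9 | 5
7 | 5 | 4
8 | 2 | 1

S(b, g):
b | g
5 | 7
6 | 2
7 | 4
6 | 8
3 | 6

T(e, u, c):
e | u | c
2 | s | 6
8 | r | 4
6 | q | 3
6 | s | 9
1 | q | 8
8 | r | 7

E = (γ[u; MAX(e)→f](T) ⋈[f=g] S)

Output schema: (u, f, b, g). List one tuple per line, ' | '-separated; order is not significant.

Row counts bottom-up:
  T → 6
  γ[u; MAX(e)→f](T) → 3
  S → 5
  (γ[u; MAX(e)→f](T) ⋈[f=g] S) → 3

== RESULT ==
u | f | b | g
q | 6 | 3 | 6
r | 8 | 6 | 8
s | 6 | 3 | 6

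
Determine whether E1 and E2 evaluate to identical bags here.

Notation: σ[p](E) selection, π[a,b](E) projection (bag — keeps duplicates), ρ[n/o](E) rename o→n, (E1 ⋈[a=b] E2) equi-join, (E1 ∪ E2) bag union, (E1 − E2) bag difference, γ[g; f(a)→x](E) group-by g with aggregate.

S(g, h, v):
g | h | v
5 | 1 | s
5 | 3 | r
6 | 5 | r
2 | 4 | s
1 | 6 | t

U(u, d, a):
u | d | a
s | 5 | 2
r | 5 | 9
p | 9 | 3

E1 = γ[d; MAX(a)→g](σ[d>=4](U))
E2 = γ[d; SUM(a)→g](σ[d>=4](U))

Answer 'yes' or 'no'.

E1 subexpression sizes:
  U → 3
  σ[d>=4](U) → 3
  γ[d; MAX(a)→g](σ[d>=4](U)) → 2
E2 subexpression sizes:
  U → 3
  σ[d>=4](U) → 3
  γ[d; SUM(a)→g](σ[d>=4](U)) → 2

E1 result:
d | g
5 | 9
9 | 3
E2 result:
d | g
5 | 11
9 | 3
Witness: (5, 9) appears 1× in E1 but 0× in E2.

no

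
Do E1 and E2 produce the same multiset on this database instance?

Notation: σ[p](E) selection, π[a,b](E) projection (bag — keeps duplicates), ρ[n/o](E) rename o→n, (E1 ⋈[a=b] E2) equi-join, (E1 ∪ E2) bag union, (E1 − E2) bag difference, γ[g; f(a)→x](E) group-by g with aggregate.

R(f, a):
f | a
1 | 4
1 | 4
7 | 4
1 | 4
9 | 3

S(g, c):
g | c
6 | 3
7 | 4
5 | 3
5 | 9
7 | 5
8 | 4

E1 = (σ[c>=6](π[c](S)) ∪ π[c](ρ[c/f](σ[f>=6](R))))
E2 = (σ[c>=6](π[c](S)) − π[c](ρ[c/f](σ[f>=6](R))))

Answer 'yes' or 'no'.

E1 row counts bottom-up:
  S → 6
  π[c](S) → 6
  σ[c>=6](π[c](S)) → 1
  R → 5
  σ[f>=6](R) → 2
  ρ[c/f](σ[f>=6](R)) → 2
  π[c](ρ[c/f](σ[f>=6](R))) → 2
  (σ[c>=6](π[c](S)) ∪ π[c](ρ[c/f](σ[f>=6](R)))) → 3
E2 row counts bottom-up:
  S → 6
  π[c](S) → 6
  σ[c>=6](π[c](S)) → 1
  R → 5
  σ[f>=6](R) → 2
  ρ[c/f](σ[f>=6](R)) → 2
  π[c](ρ[c/f](σ[f>=6](R))) → 2
  (σ[c>=6](π[c](S)) − π[c](ρ[c/f](σ[f>=6](R)))) → 0

E1 result:
c
7
9
9
E2 result:
c
(0 rows)
Witness: (7,) appears 1× in E1 but 0× in E2.

no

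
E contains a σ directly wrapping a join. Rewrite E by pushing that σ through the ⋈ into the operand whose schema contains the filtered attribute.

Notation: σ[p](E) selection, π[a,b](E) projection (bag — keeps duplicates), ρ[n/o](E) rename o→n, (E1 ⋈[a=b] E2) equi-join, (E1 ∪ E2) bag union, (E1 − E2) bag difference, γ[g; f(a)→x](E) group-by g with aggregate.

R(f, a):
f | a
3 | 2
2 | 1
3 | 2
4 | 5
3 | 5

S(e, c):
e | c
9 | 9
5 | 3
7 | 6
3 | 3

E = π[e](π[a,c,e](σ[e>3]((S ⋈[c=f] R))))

σ filters on e, owned by the left side.
E' = π[e](π[a,c,e]((σ[e>3](S) ⋈[c=f] R)))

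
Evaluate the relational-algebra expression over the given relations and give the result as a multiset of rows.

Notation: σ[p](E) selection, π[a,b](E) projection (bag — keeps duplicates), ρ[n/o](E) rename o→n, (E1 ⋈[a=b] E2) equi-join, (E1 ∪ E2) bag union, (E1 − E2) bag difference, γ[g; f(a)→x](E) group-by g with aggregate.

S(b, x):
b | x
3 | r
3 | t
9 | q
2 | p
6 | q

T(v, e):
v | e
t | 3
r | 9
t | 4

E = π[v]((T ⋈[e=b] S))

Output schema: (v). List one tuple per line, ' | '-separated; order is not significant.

Subexpression sizes:
  T → 3
  S → 5
  (T ⋈[e=b] S) → 3
  π[v]((T ⋈[e=b] S)) → 3

== RESULT ==
v
r
t
t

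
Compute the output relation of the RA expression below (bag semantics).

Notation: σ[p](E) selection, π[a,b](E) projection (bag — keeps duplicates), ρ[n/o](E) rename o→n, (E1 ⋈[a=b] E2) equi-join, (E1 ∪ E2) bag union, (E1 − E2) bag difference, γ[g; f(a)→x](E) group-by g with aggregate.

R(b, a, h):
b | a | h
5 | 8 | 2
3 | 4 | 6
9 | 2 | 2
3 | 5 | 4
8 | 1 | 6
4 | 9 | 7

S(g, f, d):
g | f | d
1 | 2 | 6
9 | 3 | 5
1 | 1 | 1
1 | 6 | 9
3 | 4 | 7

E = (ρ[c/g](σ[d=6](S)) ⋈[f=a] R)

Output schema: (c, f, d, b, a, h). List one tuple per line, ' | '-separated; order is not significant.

Row counts bottom-up:
  S → 5
  σ[d=6](S) → 1
  ρ[c/g](σ[d=6](S)) → 1
  R → 6
  (ρ[c/g](σ[d=6](S)) ⋈[f=a] R) → 1

== RESULT ==
c | f | d | b | a | h
1 | 2 | 6 | 9 | 2 | 2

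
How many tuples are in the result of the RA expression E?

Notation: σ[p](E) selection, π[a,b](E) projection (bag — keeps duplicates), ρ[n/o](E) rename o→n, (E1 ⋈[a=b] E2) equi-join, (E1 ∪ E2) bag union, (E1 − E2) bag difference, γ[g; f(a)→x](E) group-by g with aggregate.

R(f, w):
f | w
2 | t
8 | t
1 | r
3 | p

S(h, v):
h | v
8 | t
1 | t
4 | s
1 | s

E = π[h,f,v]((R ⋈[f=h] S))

Subexpression sizes:
  R → 4
  S → 4
  (R ⋈[f=h] S) → 3
  π[h,f,v]((R ⋈[f=h] S)) → 3

|E| = 3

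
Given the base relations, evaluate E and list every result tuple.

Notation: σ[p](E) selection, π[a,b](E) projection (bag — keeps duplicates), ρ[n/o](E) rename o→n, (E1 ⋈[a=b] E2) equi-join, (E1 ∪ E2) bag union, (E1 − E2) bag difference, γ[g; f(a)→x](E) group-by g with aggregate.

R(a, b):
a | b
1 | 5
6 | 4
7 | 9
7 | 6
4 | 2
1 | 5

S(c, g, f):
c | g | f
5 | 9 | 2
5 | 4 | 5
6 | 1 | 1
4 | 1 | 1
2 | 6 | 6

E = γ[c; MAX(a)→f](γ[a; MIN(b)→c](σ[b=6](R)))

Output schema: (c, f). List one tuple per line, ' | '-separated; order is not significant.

Row counts bottom-up:
  R → 6
  σ[b=6](R) → 1
  γ[a; MIN(b)→c](σ[b=6](R)) → 1
  γ[c; MAX(a)→f](γ[a; MIN(b)→c](σ[b=6](R))) → 1

== RESULT ==
c | f
6 | 7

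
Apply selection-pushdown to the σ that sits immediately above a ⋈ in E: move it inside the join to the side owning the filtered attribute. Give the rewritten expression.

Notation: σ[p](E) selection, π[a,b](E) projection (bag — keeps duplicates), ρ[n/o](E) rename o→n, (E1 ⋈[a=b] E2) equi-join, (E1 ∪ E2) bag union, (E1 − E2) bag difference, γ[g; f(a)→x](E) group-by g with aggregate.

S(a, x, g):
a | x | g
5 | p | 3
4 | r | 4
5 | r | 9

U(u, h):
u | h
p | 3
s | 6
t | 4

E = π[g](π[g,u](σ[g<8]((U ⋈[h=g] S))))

σ filters on g, owned by the right side.
E' = π[g](π[g,u]((U ⋈[h=g] σ[g<8](S))))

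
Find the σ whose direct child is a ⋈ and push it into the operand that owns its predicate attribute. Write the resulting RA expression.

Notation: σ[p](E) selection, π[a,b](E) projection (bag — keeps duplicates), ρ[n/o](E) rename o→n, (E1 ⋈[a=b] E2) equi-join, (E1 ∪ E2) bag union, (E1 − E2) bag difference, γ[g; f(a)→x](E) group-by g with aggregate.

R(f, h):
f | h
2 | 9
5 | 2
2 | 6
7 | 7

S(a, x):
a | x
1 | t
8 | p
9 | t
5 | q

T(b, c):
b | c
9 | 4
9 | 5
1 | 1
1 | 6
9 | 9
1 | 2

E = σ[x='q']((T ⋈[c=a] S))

σ filters on x, owned by the right side.
E' = (T ⋈[c=a] σ[x='q'](S))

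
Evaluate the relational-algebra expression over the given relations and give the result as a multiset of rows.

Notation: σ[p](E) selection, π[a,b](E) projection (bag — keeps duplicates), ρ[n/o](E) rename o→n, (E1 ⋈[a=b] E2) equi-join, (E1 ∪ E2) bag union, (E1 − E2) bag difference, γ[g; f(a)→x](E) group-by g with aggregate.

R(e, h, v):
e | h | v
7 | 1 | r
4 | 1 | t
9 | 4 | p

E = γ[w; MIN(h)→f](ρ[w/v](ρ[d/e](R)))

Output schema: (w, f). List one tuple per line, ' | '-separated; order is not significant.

Subexpression sizes:
  R → 3
  ρ[d/e](R) → 3
  ρ[w/v](ρ[d/e](R)) → 3
  γ[w; MIN(h)→f](ρ[w/v](ρ[d/e](R))) → 3

== RESULT ==
w | f
p | 4
r | 1
t | 1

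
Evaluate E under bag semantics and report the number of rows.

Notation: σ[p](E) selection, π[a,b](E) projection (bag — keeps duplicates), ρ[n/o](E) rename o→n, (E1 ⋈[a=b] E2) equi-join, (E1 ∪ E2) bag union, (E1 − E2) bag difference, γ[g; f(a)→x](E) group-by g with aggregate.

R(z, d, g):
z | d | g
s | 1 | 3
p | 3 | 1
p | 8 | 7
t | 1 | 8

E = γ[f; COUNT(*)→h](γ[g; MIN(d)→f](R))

Subexpression sizes:
  R → 4
  γ[g; MIN(d)→f](R) → 4
  γ[f; COUNT(*)→h](γ[g; MIN(d)→f](R)) → 3

|E| = 3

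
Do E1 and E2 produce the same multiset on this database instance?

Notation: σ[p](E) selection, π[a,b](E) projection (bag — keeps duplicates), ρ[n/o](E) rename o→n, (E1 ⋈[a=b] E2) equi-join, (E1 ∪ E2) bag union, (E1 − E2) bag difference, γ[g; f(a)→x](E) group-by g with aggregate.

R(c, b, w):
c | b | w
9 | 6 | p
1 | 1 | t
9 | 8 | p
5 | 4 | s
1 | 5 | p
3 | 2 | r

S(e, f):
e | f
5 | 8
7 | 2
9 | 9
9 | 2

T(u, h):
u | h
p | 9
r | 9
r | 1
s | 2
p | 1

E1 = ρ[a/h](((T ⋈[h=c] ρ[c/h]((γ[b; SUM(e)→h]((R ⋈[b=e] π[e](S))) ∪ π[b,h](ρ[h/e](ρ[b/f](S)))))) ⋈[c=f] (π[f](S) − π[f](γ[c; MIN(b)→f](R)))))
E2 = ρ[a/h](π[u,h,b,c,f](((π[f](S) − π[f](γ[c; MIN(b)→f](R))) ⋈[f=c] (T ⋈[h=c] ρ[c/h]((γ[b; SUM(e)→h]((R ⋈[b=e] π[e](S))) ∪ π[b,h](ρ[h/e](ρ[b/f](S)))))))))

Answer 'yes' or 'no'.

E1 per-node cardinality:
  T → 5
  R → 6
  S → 4
  π[e](S) → 4
  (R ⋈[b=e] π[e](S)) → 1
  γ[b; SUM(e)→h]((R ⋈[b=e] π[e](S))) → 1
  S → 4
  ρ[b/f](S) → 4
  ρ[h/e](ρ[b/f](S)) → 4
  π[b,h](ρ[h/e](ρ[b/f](S))) → 4
  (γ[b; SUM(e)→h]((R ⋈[b=e] π[e](S))) ∪ π[b,h](ρ[h/e](ρ[b/f](S)))) → 5
  ρ[c/h]((γ[b; SUM(e)→h]((R ⋈[b=e] π[e](S))) ∪ π[b,h](ρ[h/e](ρ[b/f](S))))) → 5
  (T ⋈[h=c] ρ[c/h]((γ[b; SUM(e)→h]((R ⋈[b=e] π[e](S))) ∪ π[b,h](ρ[h/e](ρ[b/f](S)))))) → 4
  S → 4
  π[f](S) → 4
  R → 6
  γ[c; MIN(b)→f](R) → 4
  π[f](γ[c; MIN(b)→f](R)) → 4
  (π[f](S) − π[f](γ[c; MIN(b)→f](R))) → 3
  ((T ⋈[h=c] ρ[c/h]((γ[b; SUM(e)→h]((R ⋈[b=e] π[e](S))) ∪ π[b,h](ρ[h/e](ρ[b/f](S)))))) ⋈[c=f] (π[f](S) − π[f](γ[c; MIN(b)→f](R)))) → 4
  ρ[a/h](((T ⋈[h=c] ρ[c/h]((γ[b; SUM(e)→h]((R ⋈[b=e] π[e](S))) ∪ π[b,h](ρ[h/e](ρ[b/f](S)))))) ⋈[c=f] (π[f](S) − π[f](γ[c; MIN(b)→f](R))))) → 4
E2 per-node cardinality:
  S → 4
  π[f](S) → 4
  R → 6
  γ[c; MIN(b)→f](R) → 4
  π[f](γ[c; MIN(b)→f](R)) → 4
  (π[f](S) − π[f](γ[c; MIN(b)→f](R))) → 3
  T → 5
  R → 6
  S → 4
  π[e](S) → 4
  (R ⋈[b=e] π[e](S)) → 1
  γ[b; SUM(e)→h]((R ⋈[b=e] π[e](S))) → 1
  S → 4
  ρ[b/f](S) → 4
  ρ[h/e](ρ[b/f](S)) → 4
  π[b,h](ρ[h/e](ρ[b/f](S))) → 4
  (γ[b; SUM(e)→h]((R ⋈[b=e] π[e](S))) ∪ π[b,h](ρ[h/e](ρ[b/f](S)))) → 5
  ρ[c/h]((γ[b; SUM(e)→h]((R ⋈[b=e] π[e](S))) ∪ π[b,h](ρ[h/e](ρ[b/f](S))))) → 5
  (T ⋈[h=c] ρ[c/h]((γ[b; SUM(e)→h]((R ⋈[b=e] π[e](S))) ∪ π[b,h](ρ[h/e](ρ[b/f](S)))))) → 4
  ((π[f](S) − π[f](γ[c; MIN(b)→f](R))) ⋈[f=c] (T ⋈[h=c] ρ[c/h]((γ[b; SUM(e)→h]((R ⋈[b=e] π[e](S))) ∪ π[b,h](ρ[h/e](ρ[b/f](S))))))) → 4
  π[u,h,b,c,f](((π[f](S) − π[f](γ[c; MIN(b)→f](R))) ⋈[f=c] (T ⋈[h=c] ρ[c/h]((γ[b; SUM(e)→h]((R ⋈[b=e] π[e](S))) ∪ π[b,h](ρ[h/e](ρ[b/f](S)))))))) → 4
  ρ[a/h](π[u,h,b,c,f](((π[f](S) − π[f](γ[c; MIN(b)→f](R))) ⋈[f=c] (T ⋈[h=c] ρ[c/h]((γ[b; SUM(e)→h]((R ⋈[b=e] π[e](S))) ∪ π[b,h](ρ[h/e](ρ[b/f](S))))))))) → 4

E1 and E2 produce the same multiset:
u | a | b | c | f
p | 9 | 2 | 9 | 9
p | 9 | 9 | 9 | 9
r | 9 | 2 | 9 | 9
r | 9 | 9 | 9 | 9

yes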